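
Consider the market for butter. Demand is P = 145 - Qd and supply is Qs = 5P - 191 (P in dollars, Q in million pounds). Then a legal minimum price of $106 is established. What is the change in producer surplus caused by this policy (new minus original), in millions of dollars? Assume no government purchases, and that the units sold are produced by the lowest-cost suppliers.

1700

Rearranging demand gives Qd = 145 - P. Equilibrium: 145 - P = 5P - 191, so 336 = 6P and P* = 56, Q* = 89.
The floor of 106 is above the equilibrium price 56, so it binds.
At P = 106: Qd = 145 - 106 = 39 and Qs = 5·106 - 191 = 339.
Producer surplus without the control is ½ · (56 - 38.2) · 89 = 792.1.
With the floor, 39 units are sold at 106. The supply price at Q = 39 is 46, so PS = ½ · [(106 - 38.2) + (106 - 46)] · 39 = 2492.1.
Change in producer surplus = 2492.1 - 792.1 = 1700.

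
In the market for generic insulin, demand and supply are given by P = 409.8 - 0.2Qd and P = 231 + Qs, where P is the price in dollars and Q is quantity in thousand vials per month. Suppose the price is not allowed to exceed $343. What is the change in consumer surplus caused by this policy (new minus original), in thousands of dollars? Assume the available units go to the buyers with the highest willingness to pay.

Rearranging demand gives Qd = 2049 - 5P; rearranging supply gives Qs = P - 231. In a free market, 2049 - 5P = P - 231 gives the equilibrium P* = 380, Q* = 149.
Because the ceiling (343) lies below the market-clearing price, it is binding.
At P = 343: Qd = 2049 - 5·343 = 334 and Qs = 343 - 231 = 112.
Consumer surplus without the control is ½ · (409.8 - 380) · 149 = 2220.1.
With the ceiling, 112 units are sold at 343 (assume they go to the highest-value buyers). The demand price at Q = 112 is 387.4, so CS = ½ · [(409.8 - 343) + (387.4 - 343)] · 112 = 6227.2.
Change in consumer surplus = 6227.2 - 2220.1 = 4007.1.

4007.1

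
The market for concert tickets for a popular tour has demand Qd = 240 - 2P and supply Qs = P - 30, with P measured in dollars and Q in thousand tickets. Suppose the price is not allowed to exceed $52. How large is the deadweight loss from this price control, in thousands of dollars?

1083

Setting quantity demanded equal to quantity supplied, 240 - 2P = P - 30, gives P* = 90 and Q* = 60.
Because the ceiling (52) lies below the market-clearing price, it is binding.
At P = 52: Qd = 240 - 2·52 = 136 and Qs = 52 - 30 = 22.
Quantity traded falls to 22. At Q = 22 the demand price is (240 - 22)/2 = 109 and the supply price is 30 + 22 = 52.
Deadweight loss = ½ · (109 - 52) · (60 - 22) = ½ · 57 · 38 = 1083.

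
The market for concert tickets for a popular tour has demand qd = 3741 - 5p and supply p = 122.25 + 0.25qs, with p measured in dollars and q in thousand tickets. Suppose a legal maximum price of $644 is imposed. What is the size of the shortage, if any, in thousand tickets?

0

Rearranging supply gives qs = 4p - 489. Equilibrium: 3741 - 5p = 4p - 489, so 4230 = 9p and p* = 470, q* = 1391.
Since 644 is above p* = 470, the ceiling does not bind and the free-market outcome prevails.
Since the control does not bind, there is no shortage.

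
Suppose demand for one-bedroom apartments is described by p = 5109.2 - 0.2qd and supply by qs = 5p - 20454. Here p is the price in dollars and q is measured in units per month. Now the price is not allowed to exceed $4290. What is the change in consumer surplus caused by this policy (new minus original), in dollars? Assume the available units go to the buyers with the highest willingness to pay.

Rearranging demand gives qd = 25546 - 5p. Without the control the market clears where 25546 - 5p = 5p - 20454, i.e. p* = 4600 and q* = 2546.
Because the ceiling (4290) lies below the market-clearing price, it is binding.
At p = 4290: qd = 25546 - 5·4290 = 4096 and qs = 5·4290 - 20454 = 996.
Consumer surplus without the control is ½ · (5109.2 - 4600) · 2546 = 648211.6.
With the ceiling, 996 units are sold at 4290 (assume they go to the highest-value buyers). The demand price at q = 996 is 4910, so CS = ½ · [(5109.2 - 4290) + (4910 - 4290)] · 996 = 716721.6.
Change in consumer surplus = 716721.6 - 648211.6 = 68510.

68510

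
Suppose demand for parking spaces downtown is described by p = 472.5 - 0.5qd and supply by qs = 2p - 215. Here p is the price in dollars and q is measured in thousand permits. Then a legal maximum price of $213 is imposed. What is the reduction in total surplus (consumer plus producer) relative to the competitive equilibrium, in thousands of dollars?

Rearranging demand gives qd = 945 - 2p. Setting quantity demanded equal to quantity supplied, 945 - 2p = 2p - 215, gives p* = 290 and q* = 365.
Because the ceiling (213) lies below the market-clearing price, it is binding.
At p = 213: qd = 945 - 2·213 = 519 and qs = 2·213 - 215 = 211.
Quantity traded falls to 211. At q = 211 the demand price is (945 - 211)/2 = 367 and the supply price is (215 + 211)/2 = 213.
Deadweight loss = ½ · (367 - 213) · (365 - 211) = ½ · 154 · 154 = 11858.

11858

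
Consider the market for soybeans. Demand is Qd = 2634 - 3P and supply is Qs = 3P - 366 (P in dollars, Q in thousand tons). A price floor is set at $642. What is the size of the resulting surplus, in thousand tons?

Without the control the market clears where 2634 - 3P = 3P - 366, i.e. P* = 500 and Q* = 1134.
The floor of 642 is above the equilibrium price 500, so it binds.
At P = 642: Qd = 2634 - 3·642 = 708 and Qs = 3·642 - 366 = 1560.
Surplus = Qs - Qd = 1560 - 708 = 852.

852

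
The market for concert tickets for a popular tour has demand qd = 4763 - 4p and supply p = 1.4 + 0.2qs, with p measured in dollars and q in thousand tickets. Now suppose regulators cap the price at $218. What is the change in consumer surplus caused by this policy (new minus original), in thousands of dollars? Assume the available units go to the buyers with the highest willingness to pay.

33696

Rearranging supply gives qs = 5p - 7. In a free market, 4763 - 4p = 5p - 7 gives the equilibrium p* = 530, q* = 2643.
The ceiling of 218 is below the equilibrium price 530, so it binds.
At p = 218: qd = 4763 - 4·218 = 3891 and qs = 5·218 - 7 = 1083.
Consumer surplus without the control is ½ · (1190.75 - 530) · 2643 = 873181.125.
With the ceiling, 1083 units are sold at 218 (assume they go to the highest-value buyers). The demand price at q = 1083 is 920, so CS = ½ · [(1190.75 - 218) + (920 - 218)] · 1083 = 906877.125.
Change in consumer surplus = 906877.125 - 873181.125 = 33696.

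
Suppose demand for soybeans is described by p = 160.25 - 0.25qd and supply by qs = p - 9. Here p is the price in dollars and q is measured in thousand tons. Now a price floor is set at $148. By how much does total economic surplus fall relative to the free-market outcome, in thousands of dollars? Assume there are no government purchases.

3240

Rearranging demand gives qd = 641 - 4p. In a free market, 641 - 4p = p - 9 gives the equilibrium p* = 130, q* = 121.
The floor of 148 is above the equilibrium price 130, so it binds.
At p = 148: qd = 641 - 4·148 = 49 and qs = 148 - 9 = 139.
Quantity traded falls to 49. At q = 49 the demand price is (641 - 49)/4 = 148 and the supply price is 9 + 49 = 58.
Deadweight loss = ½ · (148 - 58) · (121 - 49) = ½ · 90 · 72 = 3240.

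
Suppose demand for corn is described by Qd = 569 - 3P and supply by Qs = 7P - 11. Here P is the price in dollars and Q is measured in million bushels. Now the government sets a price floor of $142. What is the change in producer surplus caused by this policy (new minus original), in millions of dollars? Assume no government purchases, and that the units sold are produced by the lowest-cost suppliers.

In a free market, 569 - 3P = 7P - 11 gives the equilibrium P* = 58, Q* = 395.
The floor of 142 is above the equilibrium price 58, so it binds.
At P = 142: Qd = 569 - 3·142 = 143 and Qs = 7·142 - 11 = 983.
Producer surplus without the control is ½ · (58 - 11/7) · 395 = 156025/14.
With the floor, 143 units are sold at 142. The supply price at Q = 143 is 22, so PS = ½ · [(142 - 11/7) + (142 - 22)] · 143 = 260689/14.
Change in producer surplus = 260689/14 - 156025/14 = 7476.

7476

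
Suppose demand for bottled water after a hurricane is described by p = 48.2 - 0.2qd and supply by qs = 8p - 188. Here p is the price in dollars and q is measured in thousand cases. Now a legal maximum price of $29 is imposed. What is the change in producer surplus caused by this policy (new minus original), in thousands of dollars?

-240

Rearranging demand gives qd = 241 - 5p. Without the control the market clears where 241 - 5p = 8p - 188, i.e. p* = 33 and q* = 76.
Because the ceiling (29) lies below the market-clearing price, it is binding.
At p = 29: qd = 241 - 5·29 = 96 and qs = 8·29 - 188 = 44.
Producer surplus without the control is ½ · (33 - 23.5) · 76 = 361.
With the ceiling, producers sell 44 units at 29, so PS = ½ · (29 - 23.5) · 44 = 121.
Change in producer surplus = 121 - 361 = -240.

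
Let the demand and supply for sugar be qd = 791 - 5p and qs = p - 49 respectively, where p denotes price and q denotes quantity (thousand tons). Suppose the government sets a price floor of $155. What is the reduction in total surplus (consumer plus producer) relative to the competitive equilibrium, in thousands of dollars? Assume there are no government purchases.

3375

In a free market, 791 - 5p = p - 49 gives the equilibrium p* = 140, q* = 91.
Because the floor (155) lies above the market-clearing price, it is binding.
At p = 155: qd = 791 - 5·155 = 16 and qs = 155 - 49 = 106.
Quantity traded falls to 16. At q = 16 the demand price is (791 - 16)/5 = 155 and the supply price is 49 + 16 = 65.
Deadweight loss = ½ · (155 - 65) · (91 - 16) = ½ · 90 · 75 = 3375.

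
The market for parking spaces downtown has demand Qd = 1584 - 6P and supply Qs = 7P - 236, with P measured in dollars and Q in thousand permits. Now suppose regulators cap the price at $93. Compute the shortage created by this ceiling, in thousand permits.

611

Equilibrium: 1584 - 6P = 7P - 236, so 1820 = 13P and P* = 140, Q* = 744.
Because the ceiling (93) lies below the market-clearing price, it is binding.
At P = 93: Qd = 1584 - 6·93 = 1026 and Qs = 7·93 - 236 = 415.
Shortage = Qd - Qs = 1026 - 415 = 611.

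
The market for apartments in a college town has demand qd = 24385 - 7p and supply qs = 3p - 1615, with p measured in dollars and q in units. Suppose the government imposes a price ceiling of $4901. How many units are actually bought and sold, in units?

Without the control the market clears where 24385 - 7p = 3p - 1615, i.e. p* = 2600 and q* = 6185.
Since 4901 is above p* = 2600, the ceiling does not bind and the free-market outcome prevails.

6185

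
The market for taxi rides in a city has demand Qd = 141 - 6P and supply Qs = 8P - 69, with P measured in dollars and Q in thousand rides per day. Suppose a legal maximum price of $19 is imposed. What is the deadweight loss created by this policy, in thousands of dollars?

In a free market, 141 - 6P = 8P - 69 gives the equilibrium P* = 15, Q* = 51.
Since 19 is above P* = 15, the ceiling does not bind and the free-market outcome prevails.
Since the control does not bind, no trades are prevented and deadweight loss is zero.

0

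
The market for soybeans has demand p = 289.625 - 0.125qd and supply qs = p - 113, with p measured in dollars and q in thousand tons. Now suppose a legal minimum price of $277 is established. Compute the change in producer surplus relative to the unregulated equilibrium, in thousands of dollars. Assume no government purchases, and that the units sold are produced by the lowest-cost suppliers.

-861

Rearranging demand gives qd = 2317 - 8p. Setting quantity demanded equal to quantity supplied, 2317 - 8p = p - 113, gives p* = 270 and q* = 157.
The floor of 277 is above the equilibrium price 270, so it binds.
At p = 277: qd = 2317 - 8·277 = 101 and qs = 277 - 113 = 164.
Producer surplus without the control is ½ · (270 - 113) · 157 = 12324.5.
With the floor, 101 units are sold at 277. The supply price at q = 101 is 214, so PS = ½ · [(277 - 113) + (277 - 214)] · 101 = 11463.5.
Change in producer surplus = 11463.5 - 12324.5 = -861.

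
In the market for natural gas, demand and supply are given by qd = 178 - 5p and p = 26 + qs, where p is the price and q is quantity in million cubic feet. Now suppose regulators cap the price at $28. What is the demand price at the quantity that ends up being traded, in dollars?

35.2

Rearranging supply gives qs = p - 26. Without the control the market clears where 178 - 5p = p - 26, i.e. p* = 34 and q* = 8.
The ceiling of 28 is below the equilibrium price 34, so it binds.
At p = 28: qd = 178 - 5·28 = 38 and qs = 28 - 26 = 2.
Only 2 units reach the market. On the demand curve, the marginal buyer's willingness to pay at q = 2 is (178 - 2)/5 = 35.2.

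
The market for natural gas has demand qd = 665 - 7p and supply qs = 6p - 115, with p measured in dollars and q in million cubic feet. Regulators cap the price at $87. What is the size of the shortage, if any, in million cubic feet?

0

In a free market, 665 - 7p = 6p - 115 gives the equilibrium p* = 60, q* = 245.
Since 87 is above p* = 60, the ceiling does not bind and the free-market outcome prevails.
Since the control does not bind, there is no shortage.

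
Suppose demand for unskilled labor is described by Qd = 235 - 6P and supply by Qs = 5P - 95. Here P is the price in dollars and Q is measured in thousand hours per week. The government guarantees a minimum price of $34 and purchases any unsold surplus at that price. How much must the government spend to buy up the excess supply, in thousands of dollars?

Setting quantity demanded equal to quantity supplied, 235 - 6P = 5P - 95, gives P* = 30 and Q* = 55.
Because the floor (34) lies above the market-clearing price, it is binding.
At P = 34: Qd = 235 - 6·34 = 31 and Qs = 5·34 - 95 = 75.
Surplus = Qs - Qd = 44.
Government expenditure = surplus × support price = 44 × 34 = 1496.

1496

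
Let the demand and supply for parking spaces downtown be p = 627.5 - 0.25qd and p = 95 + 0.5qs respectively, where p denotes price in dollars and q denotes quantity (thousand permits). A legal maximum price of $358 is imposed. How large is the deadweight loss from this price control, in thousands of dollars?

12696

Rearranging demand gives qd = 2510 - 4p; rearranging supply gives qs = 2p - 190. Without the control the market clears where 2510 - 4p = 2p - 190, i.e. p* = 450 and q* = 710.
Because the ceiling (358) lies below the market-clearing price, it is binding.
At p = 358: qd = 2510 - 4·358 = 1078 and qs = 2·358 - 190 = 526.
Quantity traded falls to 526. At q = 526 the demand price is (2510 - 526)/4 = 496 and the supply price is (190 + 526)/2 = 358.
Deadweight loss = ½ · (496 - 358) · (710 - 526) = ½ · 138 · 184 = 12696.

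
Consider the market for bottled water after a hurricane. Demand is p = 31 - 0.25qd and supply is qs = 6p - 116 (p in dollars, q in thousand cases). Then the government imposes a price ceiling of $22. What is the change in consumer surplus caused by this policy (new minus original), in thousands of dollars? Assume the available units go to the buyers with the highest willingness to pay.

Rearranging demand gives qd = 124 - 4p. In a free market, 124 - 4p = 6p - 116 gives the equilibrium p* = 24, q* = 28.
Because the ceiling (22) lies below the market-clearing price, it is binding.
At p = 22: qd = 124 - 4·22 = 36 and qs = 6·22 - 116 = 16.
Consumer surplus without the control is ½ · (31 - 24) · 28 = 98.
With the ceiling, 16 units are sold at 22 (assume they go to the highest-value buyers). The demand price at q = 16 is 27, so CS = ½ · [(31 - 22) + (27 - 22)] · 16 = 112.
Change in consumer surplus = 112 - 98 = 14.

14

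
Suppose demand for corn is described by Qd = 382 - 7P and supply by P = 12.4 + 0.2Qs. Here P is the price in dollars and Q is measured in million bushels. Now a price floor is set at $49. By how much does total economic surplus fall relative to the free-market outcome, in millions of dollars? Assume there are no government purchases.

Rearranging supply gives Qs = 5P - 62. Without the control the market clears where 382 - 7P = 5P - 62, i.e. P* = 37 and Q* = 123.
Because the floor (49) lies above the market-clearing price, it is binding.
At P = 49: Qd = 382 - 7·49 = 39 and Qs = 5·49 - 62 = 183.
Quantity traded falls to 39. At Q = 39 the demand price is (382 - 39)/7 = 49 and the supply price is (62 + 39)/5 = 20.2.
Deadweight loss = ½ · (49 - 20.2) · (123 - 39) = ½ · 28.8 · 84 = 1209.6.

1209.6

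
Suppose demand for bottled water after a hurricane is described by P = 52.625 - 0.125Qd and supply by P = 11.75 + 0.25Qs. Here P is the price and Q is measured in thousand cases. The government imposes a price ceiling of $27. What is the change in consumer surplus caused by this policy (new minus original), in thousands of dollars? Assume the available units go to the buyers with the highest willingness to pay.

Rearranging demand gives Qd = 421 - 8P; rearranging supply gives Qs = 4P - 47. In a free market, 421 - 8P = 4P - 47 gives the equilibrium P* = 39, Q* = 109.
The ceiling of 27 is below the equilibrium price 39, so it binds.
At P = 27: Qd = 421 - 8·27 = 205 and Qs = 4·27 - 47 = 61.
Consumer surplus without the control is ½ · (52.625 - 39) · 109 = 742.5625.
With the ceiling, 61 units are sold at 27 (assume they go to the highest-value buyers). The demand price at Q = 61 is 45, so CS = ½ · [(52.625 - 27) + (45 - 27)] · 61 = 1330.5625.
Change in consumer surplus = 1330.5625 - 742.5625 = 588.

588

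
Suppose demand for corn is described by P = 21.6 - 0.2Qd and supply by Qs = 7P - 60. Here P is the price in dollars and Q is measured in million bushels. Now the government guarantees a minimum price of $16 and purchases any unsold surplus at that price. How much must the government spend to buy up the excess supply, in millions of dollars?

384

Rearranging demand gives Qd = 108 - 5P. In a free market, 108 - 5P = 7P - 60 gives the equilibrium P* = 14, Q* = 38.
Because the floor (16) lies above the market-clearing price, it is binding.
At P = 16: Qd = 108 - 5·16 = 28 and Qs = 7·16 - 60 = 52.
Surplus = Qs - Qd = 24.
Government expenditure = surplus × support price = 24 × 16 = 384.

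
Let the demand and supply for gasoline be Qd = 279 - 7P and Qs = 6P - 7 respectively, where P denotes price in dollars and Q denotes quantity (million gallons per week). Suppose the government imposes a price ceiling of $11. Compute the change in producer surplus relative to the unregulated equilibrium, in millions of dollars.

Equilibrium: 279 - 7P = 6P - 7, so 286 = 13P and P* = 22, Q* = 125.
The ceiling of 11 is below the equilibrium price 22, so it binds.
At P = 11: Qd = 279 - 7·11 = 202 and Qs = 6·11 - 7 = 59.
Producer surplus without the control is ½ · (22 - 7/6) · 125 = 15625/12.
With the ceiling, producers sell 59 units at 11, so PS = ½ · (11 - 7/6) · 59 = 3481/12.
Change in producer surplus = 3481/12 - 15625/12 = -1012.

-1012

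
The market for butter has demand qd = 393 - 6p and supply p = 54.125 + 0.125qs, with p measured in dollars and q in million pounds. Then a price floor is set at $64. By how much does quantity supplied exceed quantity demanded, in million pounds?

70

Rearranging supply gives qs = 8p - 433. Without the control the market clears where 393 - 6p = 8p - 433, i.e. p* = 59 and q* = 39.
Because the floor (64) lies above the market-clearing price, it is binding.
At p = 64: qd = 393 - 6·64 = 9 and qs = 8·64 - 433 = 79.
Surplus = qs - qd = 79 - 9 = 70.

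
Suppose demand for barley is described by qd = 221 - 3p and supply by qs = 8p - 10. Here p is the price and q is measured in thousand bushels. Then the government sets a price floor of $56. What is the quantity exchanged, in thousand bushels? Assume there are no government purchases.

Without the control the market clears where 221 - 3p = 8p - 10, i.e. p* = 21 and q* = 158.
The floor of 56 is above the equilibrium price 21, so it binds.
At p = 56: qd = 221 - 3·56 = 53 and qs = 8·56 - 10 = 438.
The quantity actually transacted is the short side, demand: 53.

53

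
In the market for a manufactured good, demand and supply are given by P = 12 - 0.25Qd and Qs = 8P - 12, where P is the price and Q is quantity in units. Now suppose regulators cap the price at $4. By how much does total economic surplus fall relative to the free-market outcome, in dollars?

Rearranging demand gives Qd = 48 - 4P. Setting quantity demanded equal to quantity supplied, 48 - 4P = 8P - 12, gives P* = 5 and Q* = 28.
Because the ceiling (4) lies below the market-clearing price, it is binding.
At P = 4: Qd = 48 - 4·4 = 32 and Qs = 8·4 - 12 = 20.
Quantity traded falls to 20. At Q = 20 the demand price is (48 - 20)/4 = 7 and the supply price is (12 + 20)/8 = 4.
Deadweight loss = ½ · (7 - 4) · (28 - 20) = ½ · 3 · 8 = 12.

12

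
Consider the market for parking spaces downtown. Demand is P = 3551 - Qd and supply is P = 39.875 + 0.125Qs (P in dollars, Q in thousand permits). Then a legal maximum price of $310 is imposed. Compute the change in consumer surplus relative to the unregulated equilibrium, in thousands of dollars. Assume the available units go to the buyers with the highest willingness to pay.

Rearranging demand gives Qd = 3551 - P; rearranging supply gives Qs = 8P - 319. In a free market, 3551 - P = 8P - 319 gives the equilibrium P* = 430, Q* = 3121.
Because the ceiling (310) lies below the market-clearing price, it is binding.
At P = 310: Qd = 3551 - 310 = 3241 and Qs = 8·310 - 319 = 2161.
Consumer surplus without the control is ½ · (3551 - 430) · 3121 = 4870320.5.
With the ceiling, 2161 units are sold at 310 (assume they go to the highest-value buyers). The demand price at Q = 2161 is 1390, so CS = ½ · [(3551 - 310) + (1390 - 310)] · 2161 = 4668840.5.
Change in consumer surplus = 4668840.5 - 4870320.5 = -201480.

-201480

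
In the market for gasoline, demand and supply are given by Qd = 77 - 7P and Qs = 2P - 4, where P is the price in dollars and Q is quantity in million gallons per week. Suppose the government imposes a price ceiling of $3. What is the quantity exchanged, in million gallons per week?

Without the control the market clears where 77 - 7P = 2P - 4, i.e. P* = 9 and Q* = 14.
Since 3 < 9, the ceiling is binding.
At P = 3: Qd = 77 - 7·3 = 56 and Qs = 2·3 - 4 = 2.
The quantity actually transacted is the short side, supply: 2.

2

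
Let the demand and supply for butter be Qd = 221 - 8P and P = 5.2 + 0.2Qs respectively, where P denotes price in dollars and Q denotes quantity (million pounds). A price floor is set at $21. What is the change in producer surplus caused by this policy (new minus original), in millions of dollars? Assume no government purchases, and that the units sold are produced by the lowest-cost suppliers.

80.4

Rearranging supply gives Qs = 5P - 26. Without the control the market clears where 221 - 8P = 5P - 26, i.e. P* = 19 and Q* = 69.
The floor of 21 is above the equilibrium price 19, so it binds.
At P = 21: Qd = 221 - 8·21 = 53 and Qs = 5·21 - 26 = 79.
Producer surplus without the control is ½ · (19 - 5.2) · 69 = 476.1.
With the floor, 53 units are sold at 21. The supply price at Q = 53 is 15.8, so PS = ½ · [(21 - 5.2) + (21 - 15.8)] · 53 = 556.5.
Change in producer surplus = 556.5 - 476.1 = 80.4.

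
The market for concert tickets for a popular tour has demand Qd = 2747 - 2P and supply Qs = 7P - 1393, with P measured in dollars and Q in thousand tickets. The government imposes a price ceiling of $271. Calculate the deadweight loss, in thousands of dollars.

562605.75

In a free market, 2747 - 2P = 7P - 1393 gives the equilibrium P* = 460, Q* = 1827.
Because the ceiling (271) lies below the market-clearing price, it is binding.
At P = 271: Qd = 2747 - 2·271 = 2205 and Qs = 7·271 - 1393 = 504.
Quantity traded falls to 504. At Q = 504 the demand price is (2747 - 504)/2 = 1121.5 and the supply price is (1393 + 504)/7 = 271.
Deadweight loss = ½ · (1121.5 - 271) · (1827 - 504) = ½ · 850.5 · 1323 = 562605.75.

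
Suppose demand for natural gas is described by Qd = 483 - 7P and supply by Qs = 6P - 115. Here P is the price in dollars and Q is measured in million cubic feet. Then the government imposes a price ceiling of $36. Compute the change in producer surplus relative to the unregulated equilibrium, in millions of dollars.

In a free market, 483 - 7P = 6P - 115 gives the equilibrium P* = 46, Q* = 161.
Because the ceiling (36) lies below the market-clearing price, it is binding.
At P = 36: Qd = 483 - 7·36 = 231 and Qs = 6·36 - 115 = 101.
Producer surplus without the control is ½ · (46 - 115/6) · 161 = 25921/12.
With the ceiling, producers sell 101 units at 36, so PS = ½ · (36 - 115/6) · 101 = 10201/12.
Change in producer surplus = 10201/12 - 25921/12 = -1310.

-1310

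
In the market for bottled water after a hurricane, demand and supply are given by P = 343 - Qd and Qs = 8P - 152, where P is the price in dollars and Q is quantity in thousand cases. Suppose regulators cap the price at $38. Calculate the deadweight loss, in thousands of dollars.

10404

Rearranging demand gives Qd = 343 - P. Setting quantity demanded equal to quantity supplied, 343 - P = 8P - 152, gives P* = 55 and Q* = 288.
Because the ceiling (38) lies below the market-clearing price, it is binding.
At P = 38: Qd = 343 - 38 = 305 and Qs = 8·38 - 152 = 152.
Quantity traded falls to 152. At Q = 152 the demand price is 343 - 152 = 191 and the supply price is (152 + 152)/8 = 38.
Deadweight loss = ½ · (191 - 38) · (288 - 152) = ½ · 153 · 136 = 10404.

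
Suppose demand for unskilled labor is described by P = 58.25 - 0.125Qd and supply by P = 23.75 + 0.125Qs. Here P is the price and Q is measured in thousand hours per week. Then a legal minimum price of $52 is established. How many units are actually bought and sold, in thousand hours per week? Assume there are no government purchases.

Rearranging demand gives Qd = 466 - 8P; rearranging supply gives Qs = 8P - 190. Setting quantity demanded equal to quantity supplied, 466 - 8P = 8P - 190, gives P* = 41 and Q* = 138.
Because the floor (52) lies above the market-clearing price, it is binding.
At P = 52: Qd = 466 - 8·52 = 50 and Qs = 8·52 - 190 = 226.
The quantity actually transacted is the short side, demand: 50.

50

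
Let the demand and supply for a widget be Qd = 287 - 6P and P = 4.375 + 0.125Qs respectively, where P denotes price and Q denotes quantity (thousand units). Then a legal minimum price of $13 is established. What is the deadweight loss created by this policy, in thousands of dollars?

Rearranging supply gives Qs = 8P - 35. In a free market, 287 - 6P = 8P - 35 gives the equilibrium P* = 23, Q* = 149.
The floor of 13 is below the equilibrium price 23, so it is not binding; the market clears at P* = 23, Q* = 149.
Since the control does not bind, no trades are prevented and deadweight loss is zero.

0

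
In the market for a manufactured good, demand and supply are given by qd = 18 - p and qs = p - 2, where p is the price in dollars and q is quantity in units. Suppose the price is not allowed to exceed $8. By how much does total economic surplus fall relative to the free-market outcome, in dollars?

4

In a free market, 18 - p = p - 2 gives the equilibrium p* = 10, q* = 8.
The ceiling of 8 is below the equilibrium price 10, so it binds.
At p = 8: qd = 18 - 8 = 10 and qs = 8 - 2 = 6.
Quantity traded falls to 6. At q = 6 the demand price is 18 - 6 = 12 and the supply price is 2 + 6 = 8.
Deadweight loss = ½ · (12 - 8) · (8 - 6) = ½ · 4 · 2 = 4.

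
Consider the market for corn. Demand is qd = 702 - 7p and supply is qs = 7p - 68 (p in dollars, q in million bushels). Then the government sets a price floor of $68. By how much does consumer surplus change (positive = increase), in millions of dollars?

-3529.5

In a free market, 702 - 7p = 7p - 68 gives the equilibrium p* = 55, q* = 317.
The floor of 68 is above the equilibrium price 55, so it binds.
At p = 68: qd = 702 - 7·68 = 226 and qs = 7·68 - 68 = 408.
Consumer surplus without the control is ½ · (702/7 - 55) · 317 = 100489/14.
With the floor, consumers buy 226 units at 68, so CS = ½ · (702/7 - 68) · 226 = 25538/7.
Change in consumer surplus = 25538/7 - 100489/14 = -3529.5.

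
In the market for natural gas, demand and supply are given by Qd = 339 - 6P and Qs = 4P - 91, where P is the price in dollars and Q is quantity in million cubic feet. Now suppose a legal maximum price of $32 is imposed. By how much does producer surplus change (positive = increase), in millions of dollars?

Equilibrium: 339 - 6P = 4P - 91, so 430 = 10P and P* = 43, Q* = 81.
Because the ceiling (32) lies below the market-clearing price, it is binding.
At P = 32: Qd = 339 - 6·32 = 147 and Qs = 4·32 - 91 = 37.
Producer surplus without the control is ½ · (43 - 22.75) · 81 = 820.125.
With the ceiling, producers sell 37 units at 32, so PS = ½ · (32 - 22.75) · 37 = 171.125.
Change in producer surplus = 171.125 - 820.125 = -649.

-649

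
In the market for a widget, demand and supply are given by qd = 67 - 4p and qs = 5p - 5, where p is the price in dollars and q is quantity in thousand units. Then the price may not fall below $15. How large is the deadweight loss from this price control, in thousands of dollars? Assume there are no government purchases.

176.4

Setting quantity demanded equal to quantity supplied, 67 - 4p = 5p - 5, gives p* = 8 and q* = 35.
Since 15 > 8, the floor is binding.
At p = 15: qd = 67 - 4·15 = 7 and qs = 5·15 - 5 = 70.
Quantity traded falls to 7. At q = 7 the demand price is (67 - 7)/4 = 15 and the supply price is (5 + 7)/5 = 2.4.
Deadweight loss = ½ · (15 - 2.4) · (35 - 7) = ½ · 12.6 · 28 = 176.4.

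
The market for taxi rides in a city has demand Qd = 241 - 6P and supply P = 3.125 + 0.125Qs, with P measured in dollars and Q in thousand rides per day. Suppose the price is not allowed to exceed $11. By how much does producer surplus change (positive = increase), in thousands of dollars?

-760

Rearranging supply gives Qs = 8P - 25. Without the control the market clears where 241 - 6P = 8P - 25, i.e. P* = 19 and Q* = 127.
The ceiling of 11 is below the equilibrium price 19, so it binds.
At P = 11: Qd = 241 - 6·11 = 175 and Qs = 8·11 - 25 = 63.
Producer surplus without the control is ½ · (19 - 3.125) · 127 = 1008.0625.
With the ceiling, producers sell 63 units at 11, so PS = ½ · (11 - 3.125) · 63 = 248.0625.
Change in producer surplus = 248.0625 - 1008.0625 = -760.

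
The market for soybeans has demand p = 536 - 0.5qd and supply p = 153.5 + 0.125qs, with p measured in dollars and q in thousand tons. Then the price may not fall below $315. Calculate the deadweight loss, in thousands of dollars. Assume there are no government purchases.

Rearranging demand gives qd = 1072 - 2p; rearranging supply gives qs = 8p - 1228. Equilibrium: 1072 - 2p = 8p - 1228, so 2300 = 10p and p* = 230, q* = 612.
The floor of 315 is above the equilibrium price 230, so it binds.
At p = 315: qd = 1072 - 2·315 = 442 and qs = 8·315 - 1228 = 1292.
Quantity traded falls to 442. At q = 442 the demand price is (1072 - 442)/2 = 315 and the supply price is (1228 + 442)/8 = 208.75.
Deadweight loss = ½ · (315 - 208.75) · (612 - 442) = ½ · 106.25 · 170 = 9031.25.

9031.25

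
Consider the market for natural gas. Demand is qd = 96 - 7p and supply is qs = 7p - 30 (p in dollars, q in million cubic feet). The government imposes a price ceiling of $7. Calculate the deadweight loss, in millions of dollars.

28

Setting quantity demanded equal to quantity supplied, 96 - 7p = 7p - 30, gives p* = 9 and q* = 33.
Because the ceiling (7) lies below the market-clearing price, it is binding.
At p = 7: qd = 96 - 7·7 = 47 and qs = 7·7 - 30 = 19.
Quantity traded falls to 19. At q = 19 the demand price is (96 - 19)/7 = 11 and the supply price is (30 + 19)/7 = 7.
Deadweight loss = ½ · (11 - 7) · (33 - 19) = ½ · 4 · 14 = 28.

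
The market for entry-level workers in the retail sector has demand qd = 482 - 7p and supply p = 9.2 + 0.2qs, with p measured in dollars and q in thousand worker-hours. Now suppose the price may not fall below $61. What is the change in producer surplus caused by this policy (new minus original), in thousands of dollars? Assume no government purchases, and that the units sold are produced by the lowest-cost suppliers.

-481.1

Rearranging supply gives qs = 5p - 46. In a free market, 482 - 7p = 5p - 46 gives the equilibrium p* = 44, q* = 174.
The floor of 61 is above the equilibrium price 44, so it binds.
At p = 61: qd = 482 - 7·61 = 55 and qs = 5·61 - 46 = 259.
Producer surplus without the control is ½ · (44 - 9.2) · 174 = 3027.6.
With the floor, 55 units are sold at 61. The supply price at q = 55 is 20.2, so PS = ½ · [(61 - 9.2) + (61 - 20.2)] · 55 = 2546.5.
Change in producer surplus = 2546.5 - 3027.6 = -481.1.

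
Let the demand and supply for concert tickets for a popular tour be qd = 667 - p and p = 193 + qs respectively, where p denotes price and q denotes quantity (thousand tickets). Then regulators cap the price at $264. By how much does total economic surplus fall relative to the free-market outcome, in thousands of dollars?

Rearranging supply gives qs = p - 193. Setting quantity demanded equal to quantity supplied, 667 - p = p - 193, gives p* = 430 and q* = 237.
Because the ceiling (264) lies below the market-clearing price, it is binding.
At p = 264: qd = 667 - 264 = 403 and qs = 264 - 193 = 71.
Quantity traded falls to 71. At q = 71 the demand price is 667 - 71 = 596 and the supply price is 193 + 71 = 264.
Deadweight loss = ½ · (596 - 264) · (237 - 71) = ½ · 332 · 166 = 27556.

27556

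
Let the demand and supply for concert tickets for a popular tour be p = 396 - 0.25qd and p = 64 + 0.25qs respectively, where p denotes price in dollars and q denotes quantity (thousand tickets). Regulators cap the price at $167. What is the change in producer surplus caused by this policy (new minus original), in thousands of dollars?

-33894

Rearranging demand gives qd = 1584 - 4p; rearranging supply gives qs = 4p - 256. Setting quantity demanded equal to quantity supplied, 1584 - 4p = 4p - 256, gives p* = 230 and q* = 664.
Since 167 < 230, the ceiling is binding.
At p = 167: qd = 1584 - 4·167 = 916 and qs = 4·167 - 256 = 412.
Producer surplus without the control is ½ · (230 - 64) · 664 = 55112.
With the ceiling, producers sell 412 units at 167, so PS = ½ · (167 - 64) · 412 = 21218.
Change in producer surplus = 21218 - 55112 = -33894.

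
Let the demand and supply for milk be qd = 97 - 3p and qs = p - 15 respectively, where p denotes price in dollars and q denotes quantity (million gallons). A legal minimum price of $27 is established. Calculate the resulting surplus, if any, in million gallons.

0

Equilibrium: 97 - 3p = p - 15, so 112 = 4p and p* = 28, q* = 13.
Since 27 is below p* = 28, the floor does not bind and the free-market outcome prevails.
Since the control does not bind, there is no surplus.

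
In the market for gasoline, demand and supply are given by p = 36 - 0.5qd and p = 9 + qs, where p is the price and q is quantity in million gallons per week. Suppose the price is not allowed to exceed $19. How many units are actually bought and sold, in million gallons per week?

10

Rearranging demand gives qd = 72 - 2p; rearranging supply gives qs = p - 9. Equilibrium: 72 - 2p = p - 9, so 81 = 3p and p* = 27, q* = 18.
Because the ceiling (19) lies below the market-clearing price, it is binding.
At p = 19: qd = 72 - 2·19 = 34 and qs = 19 - 9 = 10.
The quantity actually transacted is the short side, supply: 10.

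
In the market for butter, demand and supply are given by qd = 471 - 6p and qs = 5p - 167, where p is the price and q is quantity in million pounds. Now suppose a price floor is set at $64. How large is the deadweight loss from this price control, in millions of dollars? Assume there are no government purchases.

In a free market, 471 - 6p = 5p - 167 gives the equilibrium p* = 58, q* = 123.
Because the floor (64) lies above the market-clearing price, it is binding.
At p = 64: qd = 471 - 6·64 = 87 and qs = 5·64 - 167 = 153.
Quantity traded falls to 87. At q = 87 the demand price is (471 - 87)/6 = 64 and the supply price is (167 + 87)/5 = 50.8.
Deadweight loss = ½ · (64 - 50.8) · (123 - 87) = ½ · 13.2 · 36 = 237.6.

237.6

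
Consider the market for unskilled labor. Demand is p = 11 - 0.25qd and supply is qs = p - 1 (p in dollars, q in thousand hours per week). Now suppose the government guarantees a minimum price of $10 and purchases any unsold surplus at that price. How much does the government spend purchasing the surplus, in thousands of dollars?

50

Rearranging demand gives qd = 44 - 4p. Equilibrium: 44 - 4p = p - 1, so 45 = 5p and p* = 9, q* = 8.
Since 10 > 9, the floor is binding.
At p = 10: qd = 44 - 4·10 = 4 and qs = 10 - 1 = 9.
Surplus = qs - qd = 5.
Government expenditure = surplus × support price = 5 × 10 = 50.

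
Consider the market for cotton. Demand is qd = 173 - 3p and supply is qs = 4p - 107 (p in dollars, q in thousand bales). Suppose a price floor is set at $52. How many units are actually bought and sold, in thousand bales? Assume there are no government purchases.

Without the control the market clears where 173 - 3p = 4p - 107, i.e. p* = 40 and q* = 53.
The floor of 52 is above the equilibrium price 40, so it binds.
At p = 52: qd = 173 - 3·52 = 17 and qs = 4·52 - 107 = 101.
The quantity actually transacted is the short side, demand: 17.

17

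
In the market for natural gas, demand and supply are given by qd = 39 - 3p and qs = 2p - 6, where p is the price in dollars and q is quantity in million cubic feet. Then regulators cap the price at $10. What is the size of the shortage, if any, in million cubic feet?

0

Setting quantity demanded equal to quantity supplied, 39 - 3p = 2p - 6, gives p* = 9 and q* = 12.
Since 10 is above p* = 9, the ceiling does not bind and the free-market outcome prevails.
Since the control does not bind, there is no shortage.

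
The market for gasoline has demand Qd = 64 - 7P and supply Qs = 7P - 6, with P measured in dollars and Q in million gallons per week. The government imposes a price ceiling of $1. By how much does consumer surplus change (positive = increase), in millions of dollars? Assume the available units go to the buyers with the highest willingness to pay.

-52

Without the control the market clears where 64 - 7P = 7P - 6, i.e. P* = 5 and Q* = 29.
Because the ceiling (1) lies below the market-clearing price, it is binding.
At P = 1: Qd = 64 - 7·1 = 57 and Qs = 7·1 - 6 = 1.
Consumer surplus without the control is ½ · (64/7 - 5) · 29 = 841/14.
With the ceiling, 1 units are sold at 1 (assume they go to the highest-value buyers). The demand price at Q = 1 is 9, so CS = ½ · [(64/7 - 1) + (9 - 1)] · 1 = 113/14.
Change in consumer surplus = 113/14 - 841/14 = -52.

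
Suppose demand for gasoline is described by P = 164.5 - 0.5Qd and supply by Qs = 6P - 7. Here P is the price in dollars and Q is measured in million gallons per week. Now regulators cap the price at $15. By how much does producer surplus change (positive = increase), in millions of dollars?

-4428

Rearranging demand gives Qd = 329 - 2P. In a free market, 329 - 2P = 6P - 7 gives the equilibrium P* = 42, Q* = 245.
Because the ceiling (15) lies below the market-clearing price, it is binding.
At P = 15: Qd = 329 - 2·15 = 299 and Qs = 6·15 - 7 = 83.
Producer surplus without the control is ½ · (42 - 7/6) · 245 = 60025/12.
With the ceiling, producers sell 83 units at 15, so PS = ½ · (15 - 7/6) · 83 = 6889/12.
Change in producer surplus = 6889/12 - 60025/12 = -4428.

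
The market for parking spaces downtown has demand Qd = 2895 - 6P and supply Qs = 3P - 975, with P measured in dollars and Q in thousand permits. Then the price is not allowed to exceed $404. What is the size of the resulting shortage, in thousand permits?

Without the control the market clears where 2895 - 6P = 3P - 975, i.e. P* = 430 and Q* = 315.
Because the ceiling (404) lies below the market-clearing price, it is binding.
At P = 404: Qd = 2895 - 6·404 = 471 and Qs = 3·404 - 975 = 237.
Shortage = Qd - Qs = 471 - 237 = 234.

234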